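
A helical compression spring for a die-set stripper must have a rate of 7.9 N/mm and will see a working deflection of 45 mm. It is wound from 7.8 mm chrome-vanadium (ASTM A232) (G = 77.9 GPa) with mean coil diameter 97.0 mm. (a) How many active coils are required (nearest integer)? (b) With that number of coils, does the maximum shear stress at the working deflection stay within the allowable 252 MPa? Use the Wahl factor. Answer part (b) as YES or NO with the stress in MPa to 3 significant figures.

(a) 5 coils; (b) YES, τ_max = 206 MPa

N_a = Gd⁴/(8D³k) = (77.9×10³)(7.8⁴)/(8·97.0³·7.9) = 4.999 → N_a = 5
Actual rate k = Gd⁴/(8D³·5) = 7.8984 N/mm
Working load F = kδ = 7.8984·45 = 355.43 N
C = 97.0/7.8 = 12.4359; K_W = (4C−1)/(4C−4)+0.615/C = 1.1150
τ_max = K_W·8FD/(πd³) = 1.1150·185 = 206.29 MPa
τ_max ≤ 252 MPa → acceptable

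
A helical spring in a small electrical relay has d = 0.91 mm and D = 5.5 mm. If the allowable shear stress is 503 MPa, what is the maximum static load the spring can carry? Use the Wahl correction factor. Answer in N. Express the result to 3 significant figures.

21.6 N

C = D/d = 5.5/0.91 = 6.0440
K_W = (4C−1)/(4C−4) + 0.615/C = 23.176/20.176 + 0.1018 = 1.2504
τ_max = K·8FD/(πd³) → F_max = τ_allow·πd³/(8DK)
F_max = 503·π·0.91³/(8·5.5·1.2504) = 1190.8/55.02 = 21.643 N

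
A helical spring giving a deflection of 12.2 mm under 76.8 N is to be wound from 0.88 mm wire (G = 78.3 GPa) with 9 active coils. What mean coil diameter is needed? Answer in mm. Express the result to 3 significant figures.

Required rate k = F/δ = 76.8/12.2 = 6.2951 N/mm
D = (Gd⁴/(8N_a·k))^(1/3) = (78.3×10³·0.88⁴/(8·9·6.2951))^(1/3)
  = (103.6)^(1/3) = 4.6966 mm

4.70 mm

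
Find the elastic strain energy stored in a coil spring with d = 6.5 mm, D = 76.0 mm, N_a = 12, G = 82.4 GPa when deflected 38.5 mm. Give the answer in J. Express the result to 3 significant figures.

2.59 J

k = Gd⁴/(8D³N_a) = (82.4×10³)(6.5⁴)/(8·76.0³·12) = 3.4903 N/mm
U = ½kδ² = 0.5 × 3.4903 × 38.5² = 2586.8 N·mm = 2.5868 J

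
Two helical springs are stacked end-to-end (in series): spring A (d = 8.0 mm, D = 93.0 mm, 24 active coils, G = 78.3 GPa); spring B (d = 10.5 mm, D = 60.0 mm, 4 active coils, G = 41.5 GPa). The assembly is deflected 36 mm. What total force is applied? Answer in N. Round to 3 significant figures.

72.7 N

k_A = Gd⁴/(8D³N_a) = (78.3×10³)(8.0⁴)/(8·93.0³·24) = 2.0767 N/mm
k_B = Gd⁴/(8D³N_a) = (41.5×10³)(10.5⁴)/(8·60.0³·4) = 72.98 N/mm
Series: 1/k_eq = 1/2.0767 + 1/72.98 = 0.49524; k_eq = 2.0192 N/mm
F = k_eq·δ = 2.0192·36 = 72.692 N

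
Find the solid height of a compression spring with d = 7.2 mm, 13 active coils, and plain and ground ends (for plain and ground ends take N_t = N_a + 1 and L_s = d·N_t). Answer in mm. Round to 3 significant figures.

plain and ground ends: N_t = N_a + 1 = 13 + 1 = 14
L_s = d·N_t = 7.2 × 14 = 100.8 mm

101 mm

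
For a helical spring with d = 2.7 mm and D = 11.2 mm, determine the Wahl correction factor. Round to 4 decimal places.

1.3865

C = D/d = 11.2/2.7 = 4.1481
K_W = (4C−1)/(4C−4) + 0.615/C = 15.593/12.593 + 0.1483 = 1.3865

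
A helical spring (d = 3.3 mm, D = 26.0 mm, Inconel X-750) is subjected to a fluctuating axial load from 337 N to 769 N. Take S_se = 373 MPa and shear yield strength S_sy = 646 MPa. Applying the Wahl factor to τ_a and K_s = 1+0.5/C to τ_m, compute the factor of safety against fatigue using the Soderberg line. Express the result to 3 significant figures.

0.340

C = D/d = 26.0/3.3 = 7.8788; K_W = (4C−1)/(4C−4)+0.615/C = 1.1871; K_s = 1+0.5/C = 1.0635
F_a = (F_max−F_min)/2 = 216 N; F_m = (F_max+F_min)/2 = 553 N
τ_a = K_W·8F_aD/(πd³) = 1.1871 × 397.95 = 472.4 MPa
τ_m = K_s·8F_mD/(πd³) = 1.0635 × 1018.8 = 1083.5 MPa
Soderberg: 1/n_f = τ_a/S_se + τ_m/S_sy = 472.4/373 + 1083.5/646 = 1.26648 + 1.67720 = 2.9437
n_f = 1/2.9437 = 0.3397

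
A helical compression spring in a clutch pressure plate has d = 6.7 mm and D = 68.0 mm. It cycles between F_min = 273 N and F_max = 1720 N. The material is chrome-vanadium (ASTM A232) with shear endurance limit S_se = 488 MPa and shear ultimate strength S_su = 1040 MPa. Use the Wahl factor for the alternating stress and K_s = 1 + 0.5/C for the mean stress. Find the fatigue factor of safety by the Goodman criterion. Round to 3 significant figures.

C = D/d = 68.0/6.7 = 10.1493; K_W = (4C−1)/(4C−4)+0.615/C = 1.1426; K_s = 1+0.5/C = 1.0493
F_a = (F_max−F_min)/2 = 723.5 N; F_m = (F_max+F_min)/2 = 996.5 N
τ_a = K_W·8F_aD/(πd³) = 1.1426 × 416.55 = 475.93 MPa
τ_m = K_s·8F_mD/(πd³) = 1.0493 × 573.72 = 601.99 MPa
Goodman: 1/n_f = τ_a/S_se + τ_m/S_su = 475.93/488 + 601.99/1040 = 0.97527 + 0.57883 = 1.5541
n_f = 1/1.5541 = 0.6435

0.643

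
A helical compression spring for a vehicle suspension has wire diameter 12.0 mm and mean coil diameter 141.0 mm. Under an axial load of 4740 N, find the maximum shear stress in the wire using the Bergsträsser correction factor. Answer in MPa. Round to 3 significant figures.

Spring index C = D/d = 141.0/12.0 = 11.7500
K_B = (4C+2)/(4C−3) = 49.000/44.000 = 1.1136
τ₀ = 8FD/(πd³) = 8·4740·141.0/(π·12.0³) = 5.34672e+06/5428.7 = 984.9 MPa
τ_max = K·τ₀ = 1.1136 × 984.9 = 1096.8 MPa

1100 MPa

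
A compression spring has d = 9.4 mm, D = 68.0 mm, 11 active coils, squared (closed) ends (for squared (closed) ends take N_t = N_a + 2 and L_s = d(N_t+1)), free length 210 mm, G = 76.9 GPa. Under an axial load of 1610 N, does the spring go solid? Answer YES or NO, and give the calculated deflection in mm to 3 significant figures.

k = Gd⁴/(8D³N_a) = (76.9×10³)(9.4⁴)/(8·68.0³·11) = 21.698 N/mm
N_t = 13; L_s = 9.4·14 = 131.6 mm; δ_solid = L₀ − L_s = 210 − 131.6 = 78.4 mm
δ = F/k = 1610/21.698 = 74.199 mm
δ < δ_solid → spring does not go solid

NO, δ = 74.2 mm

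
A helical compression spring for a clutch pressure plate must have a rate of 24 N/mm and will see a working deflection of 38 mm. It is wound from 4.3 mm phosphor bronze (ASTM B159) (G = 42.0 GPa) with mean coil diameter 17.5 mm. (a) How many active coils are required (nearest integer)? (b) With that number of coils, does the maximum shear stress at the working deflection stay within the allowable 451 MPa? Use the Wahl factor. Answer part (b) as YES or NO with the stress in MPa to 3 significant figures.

(a) 14 coils; (b) NO, τ_max = 711 MPa

N_a = Gd⁴/(8D³k) = (42.0×10³)(4.3⁴)/(8·17.5³·24) = 13.95 → N_a = 14
Actual rate k = Gd⁴/(8D³·14) = 23.922 N/mm
Working load F = kδ = 23.922·38 = 909.02 N
C = 17.5/4.3 = 4.0698; K_W = (4C−1)/(4C−4)+0.615/C = 1.3954
τ_max = K_W·8FD/(πd³) = 1.3954·509.5 = 710.98 MPa
τ_max > 451 MPa → exceeds allowable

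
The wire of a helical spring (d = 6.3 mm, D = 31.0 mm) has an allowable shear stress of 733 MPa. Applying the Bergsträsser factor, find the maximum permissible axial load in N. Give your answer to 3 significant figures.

1790 N

C = D/d = 31.0/6.3 = 4.9206
K_B = (4C+2)/(4C−3) = 21.683/16.683 = 1.2997
τ_max = K·8FD/(πd³) → F_max = τ_allow·πd³/(8DK)
F_max = 733·π·6.3³/(8·31.0·1.2997) = 5.7581e+05/322.33 = 1786.4 N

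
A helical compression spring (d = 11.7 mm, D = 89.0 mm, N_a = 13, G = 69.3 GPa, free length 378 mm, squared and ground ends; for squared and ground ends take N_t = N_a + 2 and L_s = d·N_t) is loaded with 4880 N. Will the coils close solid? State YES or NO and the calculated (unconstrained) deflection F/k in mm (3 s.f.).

k = Gd⁴/(8D³N_a) = (69.3×10³)(11.7⁴)/(8·89.0³·13) = 17.712 N/mm
N_t = 15; L_s = 11.7·15 = 175.5 mm; δ_solid = L₀ − L_s = 378 − 175.5 = 202.5 mm
δ = F/k = 4880/17.712 = 275.52 mm
δ ≥ δ_solid → spring goes solid

YES, δ = 276 mm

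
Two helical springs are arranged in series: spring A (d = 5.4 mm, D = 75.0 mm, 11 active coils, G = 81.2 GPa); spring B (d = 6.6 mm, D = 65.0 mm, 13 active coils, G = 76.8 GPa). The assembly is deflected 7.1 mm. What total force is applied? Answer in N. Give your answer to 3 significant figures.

9.68 N

k_A = Gd⁴/(8D³N_a) = (81.2×10³)(5.4⁴)/(8·75.0³·11) = 1.8598 N/mm
k_B = Gd⁴/(8D³N_a) = (76.8×10³)(6.6⁴)/(8·65.0³·13) = 5.1023 N/mm
Series: 1/k_eq = 1/1.8598 + 1/5.1023 = 0.73369; k_eq = 1.363 N/mm
F = k_eq·δ = 1.363·7.1 = 9.6772 N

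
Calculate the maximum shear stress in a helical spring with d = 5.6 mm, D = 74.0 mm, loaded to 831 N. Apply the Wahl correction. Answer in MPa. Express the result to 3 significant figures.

Spring index C = D/d = 74.0/5.6 = 13.2143
K_W = (4C−1)/(4C−4) + 0.615/C = 51.857/48.857 + 0.0465 = 1.1079
τ₀ = 8FD/(πd³) = 8·831·74.0/(π·5.6³) = 491952/551.71 = 891.68 MPa
τ_max = K·τ₀ = 1.1079 × 891.68 = 987.93 MPa

988 MPa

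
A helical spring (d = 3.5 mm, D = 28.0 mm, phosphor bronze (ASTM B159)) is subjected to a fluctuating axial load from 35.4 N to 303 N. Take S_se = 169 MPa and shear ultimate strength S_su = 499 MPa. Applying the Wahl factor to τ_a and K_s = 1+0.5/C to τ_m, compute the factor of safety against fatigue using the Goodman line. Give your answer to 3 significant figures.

0.463

C = D/d = 28.0/3.5 = 8.0000; K_W = (4C−1)/(4C−4)+0.615/C = 1.1840; K_s = 1+0.5/C = 1.0625
F_a = (F_max−F_min)/2 = 133.8 N; F_m = (F_max+F_min)/2 = 169.2 N
τ_a = K_W·8F_aD/(πd³) = 1.1840 × 222.51 = 263.46 MPa
τ_m = K_s·8F_mD/(πd³) = 1.0625 × 281.38 = 298.97 MPa
Goodman: 1/n_f = τ_a/S_se + τ_m/S_su = 263.46/169 + 298.97/499 = 1.55891 + 0.59913 = 2.158
n_f = 1/2.158 = 0.4634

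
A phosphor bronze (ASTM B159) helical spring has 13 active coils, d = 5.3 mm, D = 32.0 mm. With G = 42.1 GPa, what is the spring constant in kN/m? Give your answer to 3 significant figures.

k = Gd⁴/(8D³N_a) = (42.1×10³ × 5.3⁴) / (8 × 32.0³ × 13)
  = 3.32189e+07 / 3.40787e+06 = 9.7477 N/mm

9.75 kN/m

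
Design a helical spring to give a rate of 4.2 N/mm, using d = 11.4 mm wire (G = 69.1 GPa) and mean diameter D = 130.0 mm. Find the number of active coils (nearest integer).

16

N_a = Gd⁴/(8D³k) = (69.1×10³ × 11.4⁴)/(8 × 130.0³ × 4.2)
    = 1.16707e+09 / 7.38192e+07 = 15.81 → 16 coils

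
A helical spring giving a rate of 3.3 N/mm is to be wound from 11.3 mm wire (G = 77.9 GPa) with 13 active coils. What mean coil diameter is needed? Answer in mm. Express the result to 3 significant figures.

155 mm

D = (Gd⁴/(8N_a·k))^(1/3) = (77.9×10³·11.3⁴/(8·13·3.3))^(1/3)
  = (3.70087e+06)^(1/3) = 154.6802 mm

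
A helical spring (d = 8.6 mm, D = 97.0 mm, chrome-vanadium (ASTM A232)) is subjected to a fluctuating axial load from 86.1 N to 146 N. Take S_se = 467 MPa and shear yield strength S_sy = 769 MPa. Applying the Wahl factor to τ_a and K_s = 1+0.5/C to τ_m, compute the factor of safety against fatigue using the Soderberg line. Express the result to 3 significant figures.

11.2

C = D/d = 97.0/8.6 = 11.2791; K_W = (4C−1)/(4C−4)+0.615/C = 1.1275; K_s = 1+0.5/C = 1.0443
F_a = (F_max−F_min)/2 = 29.95 N; F_m = (F_max+F_min)/2 = 116.05 N
τ_a = K_W·8F_aD/(πd³) = 1.1275 × 11.631 = 13.114 MPa
τ_m = K_s·8F_mD/(πd³) = 1.0443 × 45.067 = 47.065 MPa
Soderberg: 1/n_f = τ_a/S_se + τ_m/S_sy = 13.114/467 + 47.065/769 = 0.02808 + 0.06120 = 0.089284
n_f = 1/0.089284 = 11.2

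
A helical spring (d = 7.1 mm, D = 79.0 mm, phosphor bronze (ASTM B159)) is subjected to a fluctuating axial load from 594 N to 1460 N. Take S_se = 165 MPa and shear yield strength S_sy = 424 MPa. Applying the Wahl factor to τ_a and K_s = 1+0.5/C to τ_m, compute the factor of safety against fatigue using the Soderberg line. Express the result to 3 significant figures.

0.324

C = D/d = 79.0/7.1 = 11.1268; K_W = (4C−1)/(4C−4)+0.615/C = 1.1293; K_s = 1+0.5/C = 1.0449
F_a = (F_max−F_min)/2 = 433 N; F_m = (F_max+F_min)/2 = 1027 N
τ_a = K_W·8F_aD/(πd³) = 1.1293 × 243.38 = 274.85 MPa
τ_m = K_s·8F_mD/(πd³) = 1.0449 × 577.25 = 603.19 MPa
Soderberg: 1/n_f = τ_a/S_se + τ_m/S_sy = 274.85/165 + 603.19/424 = 1.66578 + 1.42261 = 3.0884
n_f = 1/3.0884 = 0.3238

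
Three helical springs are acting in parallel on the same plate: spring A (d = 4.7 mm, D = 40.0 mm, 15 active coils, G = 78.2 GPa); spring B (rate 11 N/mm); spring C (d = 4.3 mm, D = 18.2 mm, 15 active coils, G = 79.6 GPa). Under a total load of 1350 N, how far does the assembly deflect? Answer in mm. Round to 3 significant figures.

k_A = Gd⁴/(8D³N_a) = (78.2×10³)(4.7⁴)/(8·40.0³·15) = 4.9686 N/mm
k_C = Gd⁴/(8D³N_a) = (79.6×10³)(4.3⁴)/(8·18.2³·15) = 37.618 N/mm
Parallel: k_eq = 4.9686 + 11 + 37.618 = 53.586 N/mm
δ = F/k_eq = 1350/53.586 = 25.193 mm

25.2 mm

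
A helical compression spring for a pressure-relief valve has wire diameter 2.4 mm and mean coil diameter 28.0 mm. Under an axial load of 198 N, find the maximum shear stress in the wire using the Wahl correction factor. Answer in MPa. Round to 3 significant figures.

Spring index C = D/d = 28.0/2.4 = 11.6667
K_W = (4C−1)/(4C−4) + 0.615/C = 45.667/42.667 + 0.0527 = 1.1230
τ₀ = 8FD/(πd³) = 8·198·28.0/(π·2.4³) = 44352/43.429 = 1021.2 MPa
τ_max = K·τ₀ = 1.1230 × 1021.2 = 1146.9 MPa

1150 MPa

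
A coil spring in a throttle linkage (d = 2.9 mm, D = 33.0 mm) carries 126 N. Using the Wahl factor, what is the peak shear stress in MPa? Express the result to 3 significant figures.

Spring index C = D/d = 33.0/2.9 = 11.3793
K_W = (4C−1)/(4C−4) + 0.615/C = 44.517/41.517 + 0.0540 = 1.1263
τ₀ = 8FD/(πd³) = 8·126·33.0/(π·2.9³) = 33264/76.62 = 434.14 MPa
τ_max = K·τ₀ = 1.1263 × 434.14 = 488.97 MPa

489 MPa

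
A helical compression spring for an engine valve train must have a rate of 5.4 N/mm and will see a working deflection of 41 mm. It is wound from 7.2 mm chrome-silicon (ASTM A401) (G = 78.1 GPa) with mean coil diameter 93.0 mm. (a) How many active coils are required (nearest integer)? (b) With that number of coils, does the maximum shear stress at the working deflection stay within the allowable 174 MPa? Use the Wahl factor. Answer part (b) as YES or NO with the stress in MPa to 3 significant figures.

N_a = Gd⁴/(8D³k) = (78.1×10³)(7.2⁴)/(8·93.0³·5.4) = 6.04 → N_a = 6
Actual rate k = Gd⁴/(8D³·6) = 5.4361 N/mm
Working load F = kδ = 5.4361·41 = 222.88 N
C = 93.0/7.2 = 12.9167; K_W = (4C−1)/(4C−4)+0.615/C = 1.1105
τ_max = K_W·8FD/(πd³) = 1.1105·141.42 = 157.05 MPa
τ_max ≤ 174 MPa → acceptable

(a) 6 coils; (b) YES, τ_max = 157 MPa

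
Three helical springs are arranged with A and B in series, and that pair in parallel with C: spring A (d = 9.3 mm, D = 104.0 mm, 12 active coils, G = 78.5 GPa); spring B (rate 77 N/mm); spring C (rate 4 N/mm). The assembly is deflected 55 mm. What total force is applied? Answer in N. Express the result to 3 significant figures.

499 N

k_A = Gd⁴/(8D³N_a) = (78.5×10³)(9.3⁴)/(8·104.0³·12) = 5.4379 N/mm
Springs A,B series: k_AB = 1/(1/5.4379+1/77) = 5.0792 N/mm; parallel with C: k_eq = 5.0792+4 = 9.0792 N/mm
F = k_eq·δ = 9.0792·55 = 499.36 N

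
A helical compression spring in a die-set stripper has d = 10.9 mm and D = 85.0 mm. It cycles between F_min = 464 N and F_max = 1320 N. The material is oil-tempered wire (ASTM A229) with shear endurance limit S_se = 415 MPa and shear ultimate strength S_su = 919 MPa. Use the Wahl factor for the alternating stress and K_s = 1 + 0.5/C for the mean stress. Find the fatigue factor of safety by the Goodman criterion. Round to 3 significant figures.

C = D/d = 85.0/10.9 = 7.7982; K_W = (4C−1)/(4C−4)+0.615/C = 1.1892; K_s = 1+0.5/C = 1.0641
F_a = (F_max−F_min)/2 = 428 N; F_m = (F_max+F_min)/2 = 892 N
τ_a = K_W·8F_aD/(πd³) = 1.1892 × 71.536 = 85.07 MPa
τ_m = K_s·8F_mD/(πd³) = 1.0641 × 149.09 = 158.65 MPa
Goodman: 1/n_f = τ_a/S_se + τ_m/S_su = 85.07/415 + 158.65/919 = 0.20499 + 0.17263 = 0.37762
n_f = 1/0.37762 = 2.648

2.65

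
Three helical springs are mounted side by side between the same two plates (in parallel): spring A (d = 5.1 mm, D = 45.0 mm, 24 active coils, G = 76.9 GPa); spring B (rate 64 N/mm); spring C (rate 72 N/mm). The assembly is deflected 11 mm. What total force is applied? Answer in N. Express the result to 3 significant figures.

k_A = Gd⁴/(8D³N_a) = (76.9×10³)(5.1⁴)/(8·45.0³·24) = 2.9735 N/mm
Parallel: k_eq = 2.9735 + 64 + 72 = 138.97 N/mm
F = k_eq·δ = 138.97·11 = 1528.7 N

1530 N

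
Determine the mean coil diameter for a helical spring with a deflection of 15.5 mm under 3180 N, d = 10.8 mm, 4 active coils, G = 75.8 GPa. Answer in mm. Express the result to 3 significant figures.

Required rate k = F/δ = 3180/15.5 = 205.16 N/mm
D = (Gd⁴/(8N_a·k))^(1/3) = (75.8×10³·10.8⁴/(8·4·205.16))^(1/3)
  = (157079)^(1/3) = 53.9560 mm

54.0 mm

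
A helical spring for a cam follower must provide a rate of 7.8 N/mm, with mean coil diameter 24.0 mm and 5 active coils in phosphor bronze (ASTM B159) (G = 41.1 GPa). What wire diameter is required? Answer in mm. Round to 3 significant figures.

d = (8D³N_a·k / G)^(1/4) = (8·24.0³·5·7.8 / (41.1×10³))^0.25
  = (104.94)^0.25 = 3.2006 mm

3.20 mm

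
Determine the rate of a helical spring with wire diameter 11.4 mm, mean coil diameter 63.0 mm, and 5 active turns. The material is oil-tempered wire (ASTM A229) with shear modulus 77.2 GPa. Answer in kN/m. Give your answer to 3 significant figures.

130 kN/m

k = Gd⁴/(8D³N_a) = (77.2×10³ × 11.4⁴) / (8 × 63.0³ × 5)
  = 1.30388e+09 / 1.00019e+07 = 130.36 N/mm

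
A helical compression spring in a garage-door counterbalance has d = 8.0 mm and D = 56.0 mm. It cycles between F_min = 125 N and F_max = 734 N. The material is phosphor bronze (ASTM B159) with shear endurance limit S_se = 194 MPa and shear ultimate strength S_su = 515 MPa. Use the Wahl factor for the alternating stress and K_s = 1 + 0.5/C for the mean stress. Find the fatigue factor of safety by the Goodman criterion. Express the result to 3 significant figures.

1.28

C = D/d = 56.0/8.0 = 7.0000; K_W = (4C−1)/(4C−4)+0.615/C = 1.2129; K_s = 1+0.5/C = 1.0714
F_a = (F_max−F_min)/2 = 304.5 N; F_m = (F_max+F_min)/2 = 429.5 N
τ_a = K_W·8F_aD/(πd³) = 1.2129 × 84.81 = 102.86 MPa
τ_m = K_s·8F_mD/(πd³) = 1.0714 × 119.62 = 128.17 MPa
Goodman: 1/n_f = τ_a/S_se + τ_m/S_su = 102.86/194 + 128.17/515 = 0.53022 + 0.24887 = 0.77909
n_f = 1/0.77909 = 1.284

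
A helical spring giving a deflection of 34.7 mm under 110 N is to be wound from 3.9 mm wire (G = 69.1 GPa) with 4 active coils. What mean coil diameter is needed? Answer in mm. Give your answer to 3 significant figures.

Required rate k = F/δ = 110/34.7 = 3.17 N/mm
D = (Gd⁴/(8N_a·k))^(1/3) = (69.1×10³·3.9⁴/(8·4·3.17))^(1/3)
  = (157588)^(1/3) = 54.0142 mm

54.0 mm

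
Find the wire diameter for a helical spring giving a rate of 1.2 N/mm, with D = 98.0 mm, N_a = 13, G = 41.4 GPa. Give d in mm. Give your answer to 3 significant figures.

d = (8D³N_a·k / G)^(1/4) = (8·98.0³·13·1.2 / (41.4×10³))^0.25
  = (2837.2)^0.25 = 7.2983 mm

7.30 mm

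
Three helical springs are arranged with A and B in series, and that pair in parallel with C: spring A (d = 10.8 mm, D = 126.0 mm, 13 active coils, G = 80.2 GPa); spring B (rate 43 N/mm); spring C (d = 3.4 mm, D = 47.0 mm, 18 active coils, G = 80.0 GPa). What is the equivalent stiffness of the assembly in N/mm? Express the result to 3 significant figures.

5.39 N/mm

k_A = Gd⁴/(8D³N_a) = (80.2×10³)(10.8⁴)/(8·126.0³·13) = 5.2447 N/mm
k_C = Gd⁴/(8D³N_a) = (80.0×10³)(3.4⁴)/(8·47.0³·18) = 0.71507 N/mm
Springs A,B series: k_AB = 1/(1/5.2447+1/43) = 4.6746 N/mm; parallel with C: k_eq = 4.6746+0.71507 = 5.3897 N/mm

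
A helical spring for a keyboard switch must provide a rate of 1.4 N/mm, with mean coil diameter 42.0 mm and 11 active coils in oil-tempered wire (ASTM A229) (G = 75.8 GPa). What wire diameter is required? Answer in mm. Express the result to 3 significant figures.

d = (8D³N_a·k / G)^(1/4) = (8·42.0³·11·1.4 / (75.8×10³))^0.25
  = (120.42)^0.25 = 3.3126 mm

3.31 mm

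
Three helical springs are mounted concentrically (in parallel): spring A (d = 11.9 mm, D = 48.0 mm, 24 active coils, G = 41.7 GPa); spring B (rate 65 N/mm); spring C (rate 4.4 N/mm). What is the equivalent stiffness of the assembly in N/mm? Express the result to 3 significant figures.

k_A = Gd⁴/(8D³N_a) = (41.7×10³)(11.9⁴)/(8·48.0³·24) = 39.382 N/mm
Parallel: k_eq = 39.382 + 65 + 4.4 = 108.78 N/mm

109 N/mm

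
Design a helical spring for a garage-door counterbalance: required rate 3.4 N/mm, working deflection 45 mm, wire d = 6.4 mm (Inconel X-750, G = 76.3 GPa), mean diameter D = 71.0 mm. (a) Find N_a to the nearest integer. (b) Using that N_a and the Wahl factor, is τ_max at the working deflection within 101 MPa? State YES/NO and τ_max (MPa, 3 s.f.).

N_a = Gd⁴/(8D³k) = (76.3×10³)(6.4⁴)/(8·71.0³·3.4) = 13.15 → N_a = 13
Actual rate k = Gd⁴/(8D³·13) = 3.439 N/mm
Working load F = kδ = 3.439·45 = 154.76 N
C = 71.0/6.4 = 11.0938; K_W = (4C−1)/(4C−4)+0.615/C = 1.1297
τ_max = K_W·8FD/(πd³) = 1.1297·106.74 = 120.58 MPa
τ_max > 101 MPa → exceeds allowable

(a) 13 coils; (b) NO, τ_max = 121 MPa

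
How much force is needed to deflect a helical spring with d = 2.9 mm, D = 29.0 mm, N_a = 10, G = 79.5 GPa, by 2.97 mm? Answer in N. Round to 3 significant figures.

k = Gd⁴/(8D³N_a) = (79.5×10³)(2.9⁴)/(8·29.0³·10) = 2.8819 N/mm
F = k·δ = 2.8819 × 2.97 = 8.5592 N

8.56 N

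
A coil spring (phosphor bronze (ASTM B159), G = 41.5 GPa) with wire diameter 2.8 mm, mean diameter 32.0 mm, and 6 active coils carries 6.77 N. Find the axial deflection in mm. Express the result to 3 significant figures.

k = Gd⁴/(8D³N_a) = (41.5×10³)(2.8⁴)/(8·32.0³·6) = 1.6218 N/mm
δ = F/k = 6.77 / 1.6218 = 4.1745 mm

4.17 mm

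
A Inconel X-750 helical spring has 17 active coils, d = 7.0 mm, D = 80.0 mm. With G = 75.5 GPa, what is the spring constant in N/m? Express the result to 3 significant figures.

2600 N/m

k = Gd⁴/(8D³N_a) = (75.5×10³ × 7.0⁴) / (8 × 80.0³ × 17)
  = 1.81276e+08 / 6.9632e+07 = 2.6033 N/mm = 2603.3 N/m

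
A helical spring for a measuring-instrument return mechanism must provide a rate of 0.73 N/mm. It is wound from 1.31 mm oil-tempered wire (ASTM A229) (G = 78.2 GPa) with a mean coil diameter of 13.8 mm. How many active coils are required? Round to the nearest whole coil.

15

N_a = Gd⁴/(8D³k) = (78.2×10³ × 1.31⁴)/(8 × 13.8³ × 0.73)
    = 230299 / 15347.9 = 15.01 → 15 coils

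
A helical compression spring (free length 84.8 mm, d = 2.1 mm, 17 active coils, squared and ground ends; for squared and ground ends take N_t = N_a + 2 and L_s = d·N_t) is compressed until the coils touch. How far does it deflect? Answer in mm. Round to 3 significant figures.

N_t = 19; L_s = 2.1·19 = 39.9 mm
δ_solid = L₀ − L_s = 84.8 − 39.9 = 44.9 mm

44.9 mm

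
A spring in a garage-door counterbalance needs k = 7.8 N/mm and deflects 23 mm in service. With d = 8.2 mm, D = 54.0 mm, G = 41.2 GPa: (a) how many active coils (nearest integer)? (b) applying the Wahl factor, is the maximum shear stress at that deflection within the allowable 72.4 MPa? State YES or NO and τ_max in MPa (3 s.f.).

(a) 19 coils; (b) YES, τ_max = 54.8 MPa

N_a = Gd⁴/(8D³k) = (41.2×10³)(8.2⁴)/(8·54.0³·7.8) = 18.96 → N_a = 19
Actual rate k = Gd⁴/(8D³·19) = 7.7827 N/mm
Working load F = kδ = 7.7827·23 = 179 N
C = 54.0/8.2 = 6.5854; K_W = (4C−1)/(4C−4)+0.615/C = 1.2277
τ_max = K_W·8FD/(πd³) = 1.2277·44.642 = 54.806 MPa
τ_max ≤ 72.4 MPa → acceptable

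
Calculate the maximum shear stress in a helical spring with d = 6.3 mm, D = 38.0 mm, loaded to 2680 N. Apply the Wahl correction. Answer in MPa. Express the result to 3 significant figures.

1300 MPa

Spring index C = D/d = 38.0/6.3 = 6.0317
K_W = (4C−1)/(4C−4) + 0.615/C = 23.127/20.127 + 0.1020 = 1.2510
τ₀ = 8FD/(πd³) = 8·2680·38.0/(π·6.3³) = 814720/785.55 = 1037.1 MPa
τ_max = K·τ₀ = 1.2510 × 1037.1 = 1297.5 MPa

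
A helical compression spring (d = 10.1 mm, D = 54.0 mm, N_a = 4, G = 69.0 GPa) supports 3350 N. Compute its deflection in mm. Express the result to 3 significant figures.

k = Gd⁴/(8D³N_a) = (69.0×10³)(10.1⁴)/(8·54.0³·4) = 142.5 N/mm
δ = F/k = 3350 / 142.5 = 23.509 mm

23.5 mm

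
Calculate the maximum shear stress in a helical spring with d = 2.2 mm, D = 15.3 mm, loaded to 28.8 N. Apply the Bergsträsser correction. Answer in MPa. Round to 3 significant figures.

Spring index C = D/d = 15.3/2.2 = 6.9545
K_B = (4C+2)/(4C−3) = 29.818/24.818 = 1.2015
τ₀ = 8FD/(πd³) = 8·28.8·15.3/(π·2.2³) = 3525.12/33.452 = 105.38 MPa
τ_max = K·τ₀ = 1.2015 × 105.38 = 126.61 MPa

127 MPa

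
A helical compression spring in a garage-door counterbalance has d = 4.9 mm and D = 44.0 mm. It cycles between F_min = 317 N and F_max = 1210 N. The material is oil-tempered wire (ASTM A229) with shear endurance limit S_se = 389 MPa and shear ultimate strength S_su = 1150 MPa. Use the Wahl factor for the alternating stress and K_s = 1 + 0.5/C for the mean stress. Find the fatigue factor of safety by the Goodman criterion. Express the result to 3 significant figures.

C = D/d = 44.0/4.9 = 8.9796; K_W = (4C−1)/(4C−4)+0.615/C = 1.1625; K_s = 1+0.5/C = 1.0557
F_a = (F_max−F_min)/2 = 446.5 N; F_m = (F_max+F_min)/2 = 763.5 N
τ_a = K_W·8F_aD/(πd³) = 1.1625 × 425.23 = 494.32 MPa
τ_m = K_s·8F_mD/(πd³) = 1.0557 × 727.13 = 767.62 MPa
Goodman: 1/n_f = τ_a/S_se + τ_m/S_su = 494.32/389 + 767.62/1150 = 1.27075 + 0.66750 = 1.9382
n_f = 1/1.9382 = 0.5159

0.516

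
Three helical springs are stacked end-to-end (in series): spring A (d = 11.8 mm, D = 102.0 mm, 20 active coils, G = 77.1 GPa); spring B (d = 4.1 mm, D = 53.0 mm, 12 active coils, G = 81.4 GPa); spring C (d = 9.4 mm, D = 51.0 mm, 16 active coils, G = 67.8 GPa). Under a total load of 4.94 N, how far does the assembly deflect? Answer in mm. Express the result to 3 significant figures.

k_A = Gd⁴/(8D³N_a) = (77.1×10³)(11.8⁴)/(8·102.0³·20) = 8.8036 N/mm
k_B = Gd⁴/(8D³N_a) = (81.4×10³)(4.1⁴)/(8·53.0³·12) = 1.6094 N/mm
k_C = Gd⁴/(8D³N_a) = (67.8×10³)(9.4⁴)/(8·51.0³·16) = 31.176 N/mm
Series: 1/k_eq = 1/8.8036 + 1/1.6094 + 1/31.176 = 0.76702; k_eq = 1.3037 N/mm
δ = F/k_eq = 4.94/1.3037 = 3.7891 mm

3.79 mm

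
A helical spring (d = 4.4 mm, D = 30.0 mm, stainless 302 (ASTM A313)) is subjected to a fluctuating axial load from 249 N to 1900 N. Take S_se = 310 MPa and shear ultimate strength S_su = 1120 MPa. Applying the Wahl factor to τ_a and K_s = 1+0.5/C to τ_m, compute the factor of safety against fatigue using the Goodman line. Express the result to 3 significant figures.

C = D/d = 30.0/4.4 = 6.8182; K_W = (4C−1)/(4C−4)+0.615/C = 1.2191; K_s = 1+0.5/C = 1.0733
F_a = (F_max−F_min)/2 = 825.5 N; F_m = (F_max+F_min)/2 = 1074.5 N
τ_a = K_W·8F_aD/(πd³) = 1.2191 × 740.32 = 902.53 MPa
τ_m = K_s·8F_mD/(πd³) = 1.0733 × 963.63 = 1034.3 MPa
Goodman: 1/n_f = τ_a/S_se + τ_m/S_su = 902.53/310 + 1034.3/1120 = 2.91139 + 0.92348 = 3.8349
n_f = 1/3.8349 = 0.2608

0.261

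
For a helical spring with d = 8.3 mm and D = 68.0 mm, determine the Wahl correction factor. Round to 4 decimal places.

1.1793

C = D/d = 68.0/8.3 = 8.1928
K_W = (4C−1)/(4C−4) + 0.615/C = 31.771/28.771 + 0.0751 = 1.1793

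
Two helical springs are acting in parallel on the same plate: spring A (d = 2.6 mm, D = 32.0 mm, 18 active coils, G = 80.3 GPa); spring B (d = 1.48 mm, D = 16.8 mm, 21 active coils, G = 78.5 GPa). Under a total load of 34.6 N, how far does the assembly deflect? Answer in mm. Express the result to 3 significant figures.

k_A = Gd⁴/(8D³N_a) = (80.3×10³)(2.6⁴)/(8·32.0³·18) = 0.77767 N/mm
k_B = Gd⁴/(8D³N_a) = (78.5×10³)(1.48⁴)/(8·16.8³·21) = 0.4728 N/mm
Parallel: k_eq = 0.77767 + 0.4728 = 1.2505 N/mm
δ = F/k_eq = 34.6/1.2505 = 27.67 mm

27.7 mm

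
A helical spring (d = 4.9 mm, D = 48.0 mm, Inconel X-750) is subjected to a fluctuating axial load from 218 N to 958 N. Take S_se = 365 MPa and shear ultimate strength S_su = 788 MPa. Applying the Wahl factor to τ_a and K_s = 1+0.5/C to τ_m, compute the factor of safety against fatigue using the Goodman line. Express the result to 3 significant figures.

0.494

C = D/d = 48.0/4.9 = 9.7959; K_W = (4C−1)/(4C−4)+0.615/C = 1.1480; K_s = 1+0.5/C = 1.0510
F_a = (F_max−F_min)/2 = 370 N; F_m = (F_max+F_min)/2 = 588 N
τ_a = K_W·8F_aD/(πd³) = 1.1480 × 384.41 = 441.32 MPa
τ_m = K_s·8F_mD/(πd³) = 1.0510 × 610.9 = 642.08 MPa
Goodman: 1/n_f = τ_a/S_se + τ_m/S_su = 441.32/365 + 642.08/788 = 1.20910 + 0.81482 = 2.0239
n_f = 1/2.0239 = 0.4941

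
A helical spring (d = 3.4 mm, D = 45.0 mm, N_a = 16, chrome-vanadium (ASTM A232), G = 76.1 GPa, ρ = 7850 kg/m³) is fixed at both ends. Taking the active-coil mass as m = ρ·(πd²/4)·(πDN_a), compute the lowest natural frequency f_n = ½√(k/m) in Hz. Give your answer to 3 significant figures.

36.8 Hz

k = Gd⁴/(8D³N_a) = (76.1×10³)(3.4⁴)/(8·45.0³·16) = 0.87187 N/mm = 871.87 N/m
Wire length L = πDN_a = π·45.0·16 = 2261.9 mm
m = ρ·(πd²/4)·L = 7850 × 9.0792×10⁻⁶ m² × 2.2619 m = 0.16121 kg
f_n = ½√(k/m) = 0.5·√(871.87/0.16121) = 0.5·√(5408.2) = 36.77 Hz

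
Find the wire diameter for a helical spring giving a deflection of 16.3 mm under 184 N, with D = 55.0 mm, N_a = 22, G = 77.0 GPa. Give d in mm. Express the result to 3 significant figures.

8.09 mm

Required rate k = F/δ = 184/16.3 = 11.288 N/mm
d = (8D³N_a·k / G)^(1/4) = (8·55.0³·22·11.288 / (77.0×10³))^0.25
  = (4292.8)^0.25 = 8.0944 mm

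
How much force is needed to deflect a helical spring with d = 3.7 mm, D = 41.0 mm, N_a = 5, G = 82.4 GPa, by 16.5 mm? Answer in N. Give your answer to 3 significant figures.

92.4 N

k = Gd⁴/(8D³N_a) = (82.4×10³)(3.7⁴)/(8·41.0³·5) = 5.6017 N/mm
F = k·δ = 5.6017 × 16.5 = 92.429 N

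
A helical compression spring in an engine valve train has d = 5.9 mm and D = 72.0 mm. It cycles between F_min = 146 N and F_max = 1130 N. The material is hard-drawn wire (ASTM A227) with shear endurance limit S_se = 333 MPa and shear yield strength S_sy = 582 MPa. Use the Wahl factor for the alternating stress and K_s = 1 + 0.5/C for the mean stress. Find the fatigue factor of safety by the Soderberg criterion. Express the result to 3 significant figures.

0.401

C = D/d = 72.0/5.9 = 12.2034; K_W = (4C−1)/(4C−4)+0.615/C = 1.1173; K_s = 1+0.5/C = 1.0410
F_a = (F_max−F_min)/2 = 492 N; F_m = (F_max+F_min)/2 = 638 N
τ_a = K_W·8F_aD/(πd³) = 1.1173 × 439.22 = 490.76 MPa
τ_m = K_s·8F_mD/(πd³) = 1.0410 × 569.56 = 592.89 MPa
Soderberg: 1/n_f = τ_a/S_se + τ_m/S_sy = 490.76/333 + 592.89/582 = 1.47375 + 1.01872 = 2.4925
n_f = 1/2.4925 = 0.4012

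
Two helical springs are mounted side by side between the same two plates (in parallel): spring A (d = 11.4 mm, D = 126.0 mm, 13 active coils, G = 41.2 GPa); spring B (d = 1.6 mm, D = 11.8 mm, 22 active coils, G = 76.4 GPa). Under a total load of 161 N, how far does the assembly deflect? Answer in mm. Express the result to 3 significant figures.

k_A = Gd⁴/(8D³N_a) = (41.2×10³)(11.4⁴)/(8·126.0³·13) = 3.3448 N/mm
k_B = Gd⁴/(8D³N_a) = (76.4×10³)(1.6⁴)/(8·11.8³·22) = 1.7315 N/mm
Parallel: k_eq = 3.3448 + 1.7315 = 5.0763 N/mm
δ = F/k_eq = 161/5.0763 = 31.716 mm

31.7 mm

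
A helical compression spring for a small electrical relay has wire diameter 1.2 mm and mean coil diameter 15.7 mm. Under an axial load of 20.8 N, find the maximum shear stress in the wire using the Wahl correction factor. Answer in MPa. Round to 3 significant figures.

Spring index C = D/d = 15.7/1.2 = 13.0833
K_W = (4C−1)/(4C−4) + 0.615/C = 51.333/48.333 + 0.0470 = 1.1091
τ₀ = 8FD/(πd³) = 8·20.8·15.7/(π·1.2³) = 2612.48/5.4287 = 481.24 MPa
τ_max = K·τ₀ = 1.1091 × 481.24 = 533.73 MPa

534 MPa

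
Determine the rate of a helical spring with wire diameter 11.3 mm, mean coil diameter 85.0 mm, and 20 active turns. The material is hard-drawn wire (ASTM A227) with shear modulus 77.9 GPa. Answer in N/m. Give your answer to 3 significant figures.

k = Gd⁴/(8D³N_a) = (77.9×10³ × 11.3⁴) / (8 × 85.0³ × 20)
  = 1.27014e+09 / 9.826e+07 = 12.926 N/mm = 12926 N/m

12900 N/m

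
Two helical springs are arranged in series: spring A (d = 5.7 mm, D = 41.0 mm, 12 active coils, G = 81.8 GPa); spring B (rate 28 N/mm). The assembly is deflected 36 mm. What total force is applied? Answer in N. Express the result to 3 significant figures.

320 N

k_A = Gd⁴/(8D³N_a) = (81.8×10³)(5.7⁴)/(8·41.0³·12) = 13.051 N/mm
Series: 1/k_eq = 1/13.051 + 1/28 = 0.11234; k_eq = 8.9016 N/mm
F = k_eq·δ = 8.9016·36 = 320.46 N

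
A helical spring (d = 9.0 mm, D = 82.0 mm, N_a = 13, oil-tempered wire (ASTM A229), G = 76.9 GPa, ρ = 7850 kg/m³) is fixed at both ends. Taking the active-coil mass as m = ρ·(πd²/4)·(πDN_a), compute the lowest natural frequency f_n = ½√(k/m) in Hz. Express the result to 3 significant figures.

k = Gd⁴/(8D³N_a) = (76.9×10³)(9.0⁴)/(8·82.0³·13) = 8.7988 N/mm = 8798.8 N/m
Wire length L = πDN_a = π·82.0·13 = 3348.9 mm
m = ρ·(πd²/4)·L = 7850 × 63.617×10⁻⁶ m² × 3.3489 m = 1.6724 kg
f_n = ½√(k/m) = 0.5·√(8798.8/1.6724) = 0.5·√(5261) = 36.266 Hz

36.3 Hz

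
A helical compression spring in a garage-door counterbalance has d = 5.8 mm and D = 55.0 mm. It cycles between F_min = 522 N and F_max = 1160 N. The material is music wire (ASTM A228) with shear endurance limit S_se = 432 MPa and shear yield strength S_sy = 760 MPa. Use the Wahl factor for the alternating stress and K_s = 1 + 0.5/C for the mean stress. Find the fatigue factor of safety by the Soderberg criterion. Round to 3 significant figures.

C = D/d = 55.0/5.8 = 9.4828; K_W = (4C−1)/(4C−4)+0.615/C = 1.1533; K_s = 1+0.5/C = 1.0527
F_a = (F_max−F_min)/2 = 319 N; F_m = (F_max+F_min)/2 = 841 N
τ_a = K_W·8F_aD/(πd³) = 1.1533 × 228.99 = 264.08 MPa
τ_m = K_s·8F_mD/(πd³) = 1.0527 × 603.69 = 635.52 MPa
Soderberg: 1/n_f = τ_a/S_se + τ_m/S_sy = 264.08/432 + 635.52/760 = 0.61130 + 0.83621 = 1.4475
n_f = 1/1.4475 = 0.6908

0.691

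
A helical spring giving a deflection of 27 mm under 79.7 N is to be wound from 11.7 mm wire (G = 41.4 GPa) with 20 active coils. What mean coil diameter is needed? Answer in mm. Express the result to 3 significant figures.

118 mm

Required rate k = F/δ = 79.7/27 = 2.9519 N/mm
D = (Gd⁴/(8N_a·k))^(1/3) = (41.4×10³·11.7⁴/(8·20·2.9519))^(1/3)
  = (1.64259e+06)^(1/3) = 117.9894 mm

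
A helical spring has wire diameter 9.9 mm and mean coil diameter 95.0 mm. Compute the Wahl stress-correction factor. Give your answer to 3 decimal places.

1.151

C = D/d = 95.0/9.9 = 9.5960
K_W = (4C−1)/(4C−4) + 0.615/C = 37.384/34.384 + 0.0641 = 1.1513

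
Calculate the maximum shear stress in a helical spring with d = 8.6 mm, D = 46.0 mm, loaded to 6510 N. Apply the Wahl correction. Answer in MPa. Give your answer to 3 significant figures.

1540 MPa

Spring index C = D/d = 46.0/8.6 = 5.3488
K_W = (4C−1)/(4C−4) + 0.615/C = 20.395/17.395 + 0.1150 = 1.2874
τ₀ = 8FD/(πd³) = 8·6510·46.0/(π·8.6³) = 2.39568e+06/1998.2 = 1198.9 MPa
τ_max = K·τ₀ = 1.2874 × 1198.9 = 1543.5 MPa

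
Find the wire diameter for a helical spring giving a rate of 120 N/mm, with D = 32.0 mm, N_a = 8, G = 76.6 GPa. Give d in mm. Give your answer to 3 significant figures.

7.57 mm

d = (8D³N_a·k / G)^(1/4) = (8·32.0³·8·120 / (76.6×10³))^0.25
  = (3285.4)^0.25 = 7.5709 mm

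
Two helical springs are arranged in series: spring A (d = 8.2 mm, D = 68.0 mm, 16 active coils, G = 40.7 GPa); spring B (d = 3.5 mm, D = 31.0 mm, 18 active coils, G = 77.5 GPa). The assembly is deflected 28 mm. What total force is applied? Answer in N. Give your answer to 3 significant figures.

47.7 N

k_A = Gd⁴/(8D³N_a) = (40.7×10³)(8.2⁴)/(8·68.0³·16) = 4.5721 N/mm
k_B = Gd⁴/(8D³N_a) = (77.5×10³)(3.5⁴)/(8·31.0³·18) = 2.711 N/mm
Series: 1/k_eq = 1/4.5721 + 1/2.711 = 0.58759; k_eq = 1.7019 N/mm
F = k_eq·δ = 1.7019·28 = 47.652 N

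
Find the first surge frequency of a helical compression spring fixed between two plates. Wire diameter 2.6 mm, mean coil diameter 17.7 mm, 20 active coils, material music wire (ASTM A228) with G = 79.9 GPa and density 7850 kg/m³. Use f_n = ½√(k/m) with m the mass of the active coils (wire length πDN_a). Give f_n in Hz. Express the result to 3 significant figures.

k = Gd⁴/(8D³N_a) = (79.9×10³)(2.6⁴)/(8·17.7³·20) = 4.1153 N/mm = 4115.3 N/m
Wire length L = πDN_a = π·17.7·20 = 1112.1 mm
m = ρ·(πd²/4)·L = 7850 × 5.3093×10⁻⁶ m² × 1.1121 m = 0.046351 kg
f_n = ½√(k/m) = 0.5·√(4115.3/0.046351) = 0.5·√(88785) = 148.98 Hz

149 Hz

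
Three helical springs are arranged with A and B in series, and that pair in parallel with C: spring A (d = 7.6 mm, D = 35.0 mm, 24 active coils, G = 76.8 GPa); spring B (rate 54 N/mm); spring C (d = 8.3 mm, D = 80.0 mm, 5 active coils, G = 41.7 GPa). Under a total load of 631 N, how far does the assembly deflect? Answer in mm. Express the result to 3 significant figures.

k_A = Gd⁴/(8D³N_a) = (76.8×10³)(7.6⁴)/(8·35.0³·24) = 31.125 N/mm
k_C = Gd⁴/(8D³N_a) = (41.7×10³)(8.3⁴)/(8·80.0³·5) = 9.6631 N/mm
Springs A,B series: k_AB = 1/(1/31.125+1/54) = 19.745 N/mm; parallel with C: k_eq = 19.745+9.6631 = 29.408 N/mm
δ = F/k_eq = 631/29.408 = 21.457 mm

21.5 mm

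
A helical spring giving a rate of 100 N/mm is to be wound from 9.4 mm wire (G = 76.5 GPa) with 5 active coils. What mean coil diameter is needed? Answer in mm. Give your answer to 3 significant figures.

53.1 mm

D = (Gd⁴/(8N_a·k))^(1/3) = (76.5×10³·9.4⁴/(8·5·100))^(1/3)
  = (149318)^(1/3) = 53.0523 mm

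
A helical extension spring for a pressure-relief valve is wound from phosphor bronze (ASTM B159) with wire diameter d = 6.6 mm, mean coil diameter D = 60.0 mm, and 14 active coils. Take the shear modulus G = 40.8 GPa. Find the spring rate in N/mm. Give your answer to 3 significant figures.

k = Gd⁴/(8D³N_a) = (40.8×10³ × 6.6⁴) / (8 × 60.0³ × 14)
  = 7.74169e+07 / 2.4192e+07 = 3.2001 N/mm

3.20 N/mm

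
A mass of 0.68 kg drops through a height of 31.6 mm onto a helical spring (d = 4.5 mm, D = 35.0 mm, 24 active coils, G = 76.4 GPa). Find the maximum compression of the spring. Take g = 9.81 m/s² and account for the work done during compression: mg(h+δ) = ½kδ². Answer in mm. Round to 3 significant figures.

k = Gd⁴/(8D³N_a) = (76.4×10³)(4.5⁴)/(8·35.0³·24) = 3.8057 N/mm
W = mg = 0.68 × 9.81 = 6.6708 N
½kδ² − Wδ − Wh = 0 → δ = (W + √(W² + 2kWh))/k
δ = (6.6708 + √(44.5 + 1604.48))/3.8057 = (6.6708 + 40.608)/3.8057 = 12.423 mm

12.4 mm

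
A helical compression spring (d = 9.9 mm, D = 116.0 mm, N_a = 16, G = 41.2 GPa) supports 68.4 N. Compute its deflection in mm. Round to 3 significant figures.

k = Gd⁴/(8D³N_a) = (41.2×10³)(9.9⁴)/(8·116.0³·16) = 1.9809 N/mm
δ = F/k = 68.4 / 1.9809 = 34.53 mm

34.5 mm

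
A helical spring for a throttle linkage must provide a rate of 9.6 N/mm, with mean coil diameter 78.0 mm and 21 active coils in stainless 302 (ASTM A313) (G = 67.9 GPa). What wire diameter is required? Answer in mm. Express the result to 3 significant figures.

d = (8D³N_a·k / G)^(1/4) = (8·78.0³·21·9.6 / (67.9×10³))^0.25
  = (11272)^0.25 = 10.3038 mm

10.3 mm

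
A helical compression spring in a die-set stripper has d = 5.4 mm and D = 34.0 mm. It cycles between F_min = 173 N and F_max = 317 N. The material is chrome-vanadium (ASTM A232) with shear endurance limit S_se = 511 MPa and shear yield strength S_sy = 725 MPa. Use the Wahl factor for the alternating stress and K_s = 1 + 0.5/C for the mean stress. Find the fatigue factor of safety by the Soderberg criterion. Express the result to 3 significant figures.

C = D/d = 34.0/5.4 = 6.2963; K_W = (4C−1)/(4C−4)+0.615/C = 1.2393; K_s = 1+0.5/C = 1.0794
F_a = (F_max−F_min)/2 = 72 N; F_m = (F_max+F_min)/2 = 245 N
τ_a = K_W·8F_aD/(πd³) = 1.2393 × 39.589 = 49.062 MPa
τ_m = K_s·8F_mD/(πd³) = 1.0794 × 134.71 = 145.41 MPa
Soderberg: 1/n_f = τ_a/S_se + τ_m/S_sy = 49.062/511 + 145.41/725 = 0.09601 + 0.20056 = 0.29657
n_f = 1/0.29657 = 3.372

3.37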